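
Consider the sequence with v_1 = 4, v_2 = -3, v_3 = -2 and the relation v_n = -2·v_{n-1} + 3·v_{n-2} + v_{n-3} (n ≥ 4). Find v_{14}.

63924

v_4 = -1, v_5 = -7, v_6 = 9, …, v_{11} = -2597, v_{12} = 7529, v_{13} = -21967, v_{14} = 63924.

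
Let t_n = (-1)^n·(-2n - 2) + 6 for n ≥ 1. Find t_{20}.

(-1)^20 = 1; -2n - 2 at n=20 is -42; so t_{20} = -36.

-36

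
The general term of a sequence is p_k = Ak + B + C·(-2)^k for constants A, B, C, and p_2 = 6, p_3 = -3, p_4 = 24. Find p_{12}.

The three given values yield: 2A + B + 4C = 6; 3A + B - 8C = -3; 4A + B + 16C = 24.
Subtracting the first from the second: A - 12C = -9.
Subtracting the second from the third: A + 24C = 27.
Solving: C = 1, A = 3, then B = -4.
So p_k = 3·k + (-4) + 1·(-2)^k; at k=12 this is 4128.

4128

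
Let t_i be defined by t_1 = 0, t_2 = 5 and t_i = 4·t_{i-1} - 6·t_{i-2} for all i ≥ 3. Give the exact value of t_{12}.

Applying the relation repeatedly:
t_3 = 20, t_4 = 50, t_5 = 80, t_6 = 20, t_7 = -400, t_8 = -1720, t_9 = -4480, t_{10} = -7600, t_{11} = -3520, t_{12} = 31520.

31520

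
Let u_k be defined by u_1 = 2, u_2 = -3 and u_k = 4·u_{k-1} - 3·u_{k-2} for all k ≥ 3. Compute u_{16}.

-35872263

Applying the relation repeatedly:
u_3 = -18;  u_4 = -63;  u_5 = -198;  …;  u_{13} = -1328598;  u_{14} = -3985803;  u_{15} = -11957418;  u_{16} = -35872263.
(Characteristic roots are 3 and 1.)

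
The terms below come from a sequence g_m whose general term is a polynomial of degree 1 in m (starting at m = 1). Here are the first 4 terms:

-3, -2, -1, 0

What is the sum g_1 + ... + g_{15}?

1st diffs: 1, 1, 1 (constant).
So g_m = m - 4.
Continuing: …, 1, 2, 3, 4, …, g_{15} = 11.
Summing m = 1..15 (15 terms) gives 60.

60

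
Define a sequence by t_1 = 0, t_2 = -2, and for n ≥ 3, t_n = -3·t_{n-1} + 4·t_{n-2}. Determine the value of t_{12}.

-1677722

Applying the relation repeatedly:
t_3 = 6; t_4 = -26; t_5 = 102; t_6 = -410; t_7 = 1638; t_8 = -6554; t_9 = 26214; t_{10} = -104858; t_{11} = 419430; t_{12} = -1677722.
(Characteristic roots are 1 and -4.)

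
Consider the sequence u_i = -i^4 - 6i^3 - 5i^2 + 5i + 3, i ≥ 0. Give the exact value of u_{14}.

-55787

u_{14} = -1·14^4 - 6·14^3 - 5·14^2 + 5·14 + 3 = -55787.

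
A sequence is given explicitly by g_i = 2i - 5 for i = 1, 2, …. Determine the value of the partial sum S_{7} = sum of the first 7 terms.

Over i = 1..7: Σi = 28.
Total = (2)·28 + (-5)·7 = 21.

21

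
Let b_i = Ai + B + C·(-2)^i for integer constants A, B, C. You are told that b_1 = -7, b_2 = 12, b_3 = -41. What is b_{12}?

At i = 1, 2, 3: A + B - 2C = -7; 2A + B + 4C = 12; 3A + B - 8C = -41.
Subtracting the first from the second: A + 6C = 19.
Subtracting the second from the third: A - 12C = -53.
Solving: C = 4, A = -5, then B = 6.
Therefore b_{12} = -60 + 6 + 4·4096 = 16330.

16330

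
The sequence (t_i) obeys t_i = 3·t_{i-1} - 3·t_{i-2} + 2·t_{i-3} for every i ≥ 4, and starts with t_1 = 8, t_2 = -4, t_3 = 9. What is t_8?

Step forward from the initial values:
t_4 = 55  t_5 = 130  t_6 = 243  t_7 = 449  t_8 = 878.

878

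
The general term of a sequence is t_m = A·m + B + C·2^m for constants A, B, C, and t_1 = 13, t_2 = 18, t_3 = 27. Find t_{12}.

Plug in m = 1, 2, 3: A + B + 2C = 13; 2A + B + 4C = 18; 3A + B + 8C = 27.
Subtracting the first from the second: A + 2C = 5.
Subtracting the second from the third: A + 4C = 9.
Solving: C = 2, A = 1, then B = 8.
So t_m = 1·m + 8 + 2·2^m; at m=12 this is 8212.

8212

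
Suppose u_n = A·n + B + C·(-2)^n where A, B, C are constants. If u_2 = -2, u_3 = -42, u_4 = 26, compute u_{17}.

The three given values yield: 2A + B + 4C = -2; 3A + B - 8C = -42; 4A + B + 16C = 26.
Subtracting the first from the second: A - 12C = -40.
Subtracting the second from the third: A + 24C = 68.
Solving: C = 3, A = -4, then B = -6.
So u_n = -4·n + (-6) + 3·(-2)^n; at n=17 this is -393290.

-393290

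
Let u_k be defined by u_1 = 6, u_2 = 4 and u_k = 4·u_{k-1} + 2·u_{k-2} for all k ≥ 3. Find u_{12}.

u_3 = 28, u_4 = 120, u_5 = 536, u_6 = 2384, u_7 = 10608, u_8 = 47200, u_9 = 210016, u_{10} = 934464, u_{11} = 4157888, u_{12} = 18500480.

18500480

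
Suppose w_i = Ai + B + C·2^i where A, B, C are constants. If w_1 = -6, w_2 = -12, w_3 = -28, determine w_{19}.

-2621364

Plug in i = 1, 2, 3: A + B + 2C = -6; 2A + B + 4C = -12; 3A + B + 8C = -28.
Subtracting the first from the second: A + 2C = -6.
Subtracting the second from the third: A + 4C = -16.
Solving: C = -5, A = 4, then B = 0.
Hence w_{19} = 4·19 + 0 + (-5)·524288 = -2621364.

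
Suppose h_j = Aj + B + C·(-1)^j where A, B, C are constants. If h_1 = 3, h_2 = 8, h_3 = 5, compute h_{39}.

Plug in j = 1, 2, 3: A + B - C = 3; 2A + B + C = 8; 3A + B - C = 5.
Subtracting the first from the second: A + 2C = 5.
Subtracting the second from the third: A - 2C = -3.
Solving: C = 2, A = 1, then B = 4.
Therefore h_{39} = 39 + 4 + 2·(-1) = 41.

41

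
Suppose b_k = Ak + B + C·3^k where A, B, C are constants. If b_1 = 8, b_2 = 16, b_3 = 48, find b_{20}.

The three given values yield: A + B + 3C = 8; 2A + B + 9C = 16; 3A + B + 27C = 48.
Subtracting the first from the second: A + 6C = 8.
Subtracting the second from the third: A + 18C = 32.
Solving: C = 2, A = -4, then B = 6.
So b_k = -4·k + 6 + 2·3^k; at k=20 this is 6973568728.

6973568728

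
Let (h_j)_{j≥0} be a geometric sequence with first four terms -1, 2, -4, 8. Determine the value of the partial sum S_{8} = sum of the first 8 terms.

Common ratio r = -2.
h_j = (-1)·(-2)^(j-0).
S = (-1)·((-2)^8 - 1)/(-2 - 1) = (-1)·(256 - 1)/(-3) = 85.

85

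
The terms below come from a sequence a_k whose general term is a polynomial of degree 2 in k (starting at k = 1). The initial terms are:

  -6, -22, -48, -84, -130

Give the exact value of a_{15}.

1st diffs: -16, -26, -36, -46.
2nd diffs: -10, -10, -10 (constant).
So a_k = -5k^2 - k.
Evaluating at k = 15 gives a_{15} = -1140.

-1140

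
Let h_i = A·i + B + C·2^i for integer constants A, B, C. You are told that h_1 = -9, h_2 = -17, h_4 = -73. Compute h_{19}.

The three given values yield: A + B + 2C = -9; 2A + B + 4C = -17; 4A + B + 16C = -73.
Subtracting the first from the second: A + 2C = -8.
Subtracting the second from the third: 2A + 12C = -56.
Solving: C = -5, A = 2, then B = -1.
Therefore h_{19} = 38 + (-1) + (-5)·524288 = -2621403.

-2621403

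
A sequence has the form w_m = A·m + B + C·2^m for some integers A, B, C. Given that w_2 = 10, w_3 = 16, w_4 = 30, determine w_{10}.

At m = 2, 3, 4: 2A + B + 4C = 10; 3A + B + 8C = 16; 4A + B + 16C = 30.
Subtracting the first from the second: A + 4C = 6.
Subtracting the second from the third: A + 8C = 14.
Solving: C = 2, A = -2, then B = 6.
Hence w_{10} = -2·10 + 6 + 2·1024 = 2034.

2034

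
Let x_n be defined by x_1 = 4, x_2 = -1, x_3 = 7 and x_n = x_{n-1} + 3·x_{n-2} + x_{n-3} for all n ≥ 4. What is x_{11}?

5047

Step forward from the initial values:
x_4 = 8; x_5 = 28; x_6 = 59; x_7 = 151; x_8 = 356; x_9 = 868; x_{10} = 2087; x_{11} = 5047.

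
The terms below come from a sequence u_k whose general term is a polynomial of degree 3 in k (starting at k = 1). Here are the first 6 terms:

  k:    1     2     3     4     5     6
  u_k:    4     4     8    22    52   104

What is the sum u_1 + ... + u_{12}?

1st diffs: 0, 4, 14, 30, 52.
2nd diffs: 4, 10, 16, 22.
3rd diffs: 6, 6, 6 (constant).
Newton forward-difference form: u_k = 4 + 4·C(k-1,2) + 6·C(k-1,3).
Continuing: …, 184, 298, 452, 652, …, u_{12} = 1214.
Summing k = 1..12 (12 terms) gives 3898.

3898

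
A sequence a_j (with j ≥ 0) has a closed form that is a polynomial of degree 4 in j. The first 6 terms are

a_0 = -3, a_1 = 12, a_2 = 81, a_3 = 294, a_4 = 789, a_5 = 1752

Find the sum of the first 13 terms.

142701

1st diffs: 15, 69, 213, 495, 963.
2nd diffs: 54, 144, 282, 468.
3rd diffs: 90, 138, 186.
4th diffs: 48, 48 (constant).
So a_j = 2j^4 + 3j^3 + 4j^2 + 6j - 3.
Continuing: …, 3417, 6066, 10029, 15684, …, a_{12} = 47301.
Summing j = 0..12 (13 terms) gives 142701.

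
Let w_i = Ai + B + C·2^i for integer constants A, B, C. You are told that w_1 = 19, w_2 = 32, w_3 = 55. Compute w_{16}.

327734

The three given values yield: A + B + 2C = 19; 2A + B + 4C = 32; 3A + B + 8C = 55.
Subtracting the first from the second: A + 2C = 13.
Subtracting the second from the third: A + 4C = 23.
Solving: C = 5, A = 3, then B = 6.
Therefore w_{16} = 48 + 6 + 5·65536 = 327734.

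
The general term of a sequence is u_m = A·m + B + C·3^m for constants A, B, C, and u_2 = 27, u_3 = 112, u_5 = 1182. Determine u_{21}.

Write the equations: 2A + B + 9C = 27; 3A + B + 27C = 112; 5A + B + 243C = 1182.
Subtracting the first from the second: A + 18C = 85.
Subtracting the second from the third: 2A + 216C = 1070.
Solving: C = 5, A = -5, then B = -8.
Hence u_{21} = -5·21 + (-8) + 5·10460353203 = 52301765902.

52301765902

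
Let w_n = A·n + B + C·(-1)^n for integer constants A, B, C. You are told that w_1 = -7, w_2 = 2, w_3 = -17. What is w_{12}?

The three given values yield: A + B - C = -7; 2A + B + C = 2; 3A + B - C = -17.
Subtracting the first from the second: A + 2C = 9.
Subtracting the second from the third: A - 2C = -19.
Solving: C = 7, A = -5, then B = 5.
So w_n = -5·n + 5 + 7·(-1)^n; at n=12 this is -48.

-48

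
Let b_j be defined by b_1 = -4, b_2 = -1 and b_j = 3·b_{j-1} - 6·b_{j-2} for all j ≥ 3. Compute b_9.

Step forward from the initial values:
b_3 = 21  b_4 = 69  b_5 = 81  b_6 = -171  b_7 = -999  b_8 = -1971  b_9 = 81.

81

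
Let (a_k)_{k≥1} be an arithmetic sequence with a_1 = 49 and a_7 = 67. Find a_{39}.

163

Common difference d = (67 - 49) / (7 - 1) = 3.
a_k = 49 + (k - 1)·3.
a_{39} = 49 + 38·3 = 163.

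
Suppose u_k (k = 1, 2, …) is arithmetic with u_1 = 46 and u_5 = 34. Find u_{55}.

Common difference d = (34 - 46) / (5 - 1) = -3.
u_k = 46 + (k - 1)·(-3).
u_{55} = 46 + 54·(-3) = -116.

-116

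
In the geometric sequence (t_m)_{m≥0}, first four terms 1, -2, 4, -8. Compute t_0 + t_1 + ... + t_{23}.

-5592405

Common ratio r = -2.
t_m = 1·(-2)^(m-0).
S = 1·((-2)^24 - 1)/(-2 - 1) = 1·(16777216 - 1)/(-3) = -5592405.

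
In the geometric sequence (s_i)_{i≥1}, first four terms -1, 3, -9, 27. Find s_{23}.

-31381059609

Common ratio r = -3.
s_i = (-1)·(-3)^(i-1).
s_{23} = (-1)·(-3)^22 = -31381059609.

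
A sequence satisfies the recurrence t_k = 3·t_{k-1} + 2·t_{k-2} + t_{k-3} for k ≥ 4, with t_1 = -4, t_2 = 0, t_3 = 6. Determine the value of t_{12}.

445970

t_4 = 14;  t_5 = 54;  t_6 = 196;  t_7 = 710;  t_8 = 2576;  t_9 = 9344;  t_{10} = 33894;  t_{11} = 122946;  t_{12} = 445970.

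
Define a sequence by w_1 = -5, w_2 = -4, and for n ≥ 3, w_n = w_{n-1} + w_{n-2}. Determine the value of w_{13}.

Iterate the recurrence:
w_3 = -9, w_4 = -13, w_5 = -22, …, w_{10} = -241, w_{11} = -390, w_{12} = -631, w_{13} = -1021.

-1021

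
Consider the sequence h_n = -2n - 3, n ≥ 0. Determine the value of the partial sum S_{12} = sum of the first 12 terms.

Over n = 0..11: Σn = 66.
Total = (-2)·66 + (-3)·12 = -168.

-168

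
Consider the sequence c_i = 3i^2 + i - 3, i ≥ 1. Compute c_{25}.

1897

c_{25} = 3·25^2 + 1·25 - 3 = 1897.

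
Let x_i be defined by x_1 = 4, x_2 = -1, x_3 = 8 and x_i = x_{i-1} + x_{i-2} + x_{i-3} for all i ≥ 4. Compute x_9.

224

x_4 = 11, x_5 = 18, x_6 = 37, x_7 = 66, x_8 = 121, x_9 = 224.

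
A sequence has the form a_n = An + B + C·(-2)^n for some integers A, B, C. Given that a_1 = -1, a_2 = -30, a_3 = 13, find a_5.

99

The three given values yield: A + B - 2C = -1; 2A + B + 4C = -30; 3A + B - 8C = 13.
Subtracting the first from the second: A + 6C = -29.
Subtracting the second from the third: A - 12C = 43.
Solving: C = -4, A = -5, then B = -4.
Hence a_5 = -5·5 + (-4) + (-4)·(-32) = 99.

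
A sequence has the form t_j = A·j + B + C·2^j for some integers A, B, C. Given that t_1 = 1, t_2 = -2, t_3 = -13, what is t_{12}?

Plug in j = 1, 2, 3: A + B + 2C = 1; 2A + B + 4C = -2; 3A + B + 8C = -13.
Subtracting the first from the second: A + 2C = -3.
Subtracting the second from the third: A + 4C = -11.
Solving: C = -4, A = 5, then B = 4.
Hence t_{12} = 5·12 + 4 + (-4)·4096 = -16320.

-16320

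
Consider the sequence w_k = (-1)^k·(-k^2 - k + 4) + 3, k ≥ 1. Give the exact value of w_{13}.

(-1)^13 = -1; -k^2 - k + 4 at k=13 is -178; so w_{13} = 181.

181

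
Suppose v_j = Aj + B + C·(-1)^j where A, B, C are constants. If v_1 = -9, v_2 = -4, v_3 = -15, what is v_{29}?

-93

Plug in j = 1, 2, 3: A + B - C = -9; 2A + B + C = -4; 3A + B - C = -15.
Subtracting the first from the second: A + 2C = 5.
Subtracting the second from the third: A - 2C = -11.
Solving: C = 4, A = -3, then B = -2.
So v_j = -3·j + (-2) + 4·(-1)^j; at j=29 this is -93.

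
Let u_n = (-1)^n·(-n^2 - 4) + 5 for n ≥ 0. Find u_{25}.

(-1)^25 = -1; -n^2 - 4 at n=25 is -629; so u_{25} = 634.

634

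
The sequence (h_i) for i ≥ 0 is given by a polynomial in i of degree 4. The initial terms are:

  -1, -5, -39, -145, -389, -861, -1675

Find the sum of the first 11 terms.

1st diffs: -4, -34, -106, -244, -472, -814.
2nd diffs: -30, -72, -138, -228, -342.
3rd diffs: -42, -66, -90, -114.
4th diffs: -24, -24, -24 (constant).
Newton forward-difference form: h_i = -1 + (-4)·C(i,1) + (-30)·C(i,2) + (-42)·C(i,3) + (-24)·C(i,4).
Continuing: -2969, -4905, -7669, -11471.
Summing i = 0..10 (11 terms) gives -30129.

-30129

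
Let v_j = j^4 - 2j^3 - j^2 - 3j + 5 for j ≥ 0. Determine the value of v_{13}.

v_{13} = 1·13^4 - 2·13^3 - 1·13^2 - 3·13 + 5 = 23964.

23964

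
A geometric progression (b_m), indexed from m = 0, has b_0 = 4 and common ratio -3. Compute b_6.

2916

b_m = 4·(-3)^(m-0).
b_6 = 4·(-3)^6 = 2916.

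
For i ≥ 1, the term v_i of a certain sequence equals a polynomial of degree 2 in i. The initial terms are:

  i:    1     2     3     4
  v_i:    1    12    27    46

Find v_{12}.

342

1st diffs: 11, 15, 19.
2nd diffs: 4, 4 (constant).
So v_i = 2i^2 + 5i - 6.
Evaluating at i = 12 gives v_{12} = 342.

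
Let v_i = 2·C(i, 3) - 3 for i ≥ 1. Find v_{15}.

C(15, 3) = 455, so v_{15} = 907.

907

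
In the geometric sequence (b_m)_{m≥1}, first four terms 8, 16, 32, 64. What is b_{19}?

Common ratio r = 2.
b_m = 8·2^(m-1).
b_{19} = 8·2^18 = 2097152.

2097152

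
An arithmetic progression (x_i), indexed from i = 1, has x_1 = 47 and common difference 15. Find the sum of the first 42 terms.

14889

x_i = 47 + (i - 1)·15.
x_{42} = 662; S = 42·(47 + 662)/2 = 14889.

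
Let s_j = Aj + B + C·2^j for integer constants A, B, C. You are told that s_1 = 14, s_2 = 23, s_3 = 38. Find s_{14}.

49199

At j = 1, 2, 3: A + B + 2C = 14; 2A + B + 4C = 23; 3A + B + 8C = 38.
Subtracting the first from the second: A + 2C = 9.
Subtracting the second from the third: A + 4C = 15.
Solving: C = 3, A = 3, then B = 5.
Therefore s_{14} = 42 + 5 + 3·16384 = 49199.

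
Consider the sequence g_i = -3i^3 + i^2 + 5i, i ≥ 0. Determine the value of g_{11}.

-3817

g_{11} = -3·11^3 + 1·11^2 + 5·11 = -3817.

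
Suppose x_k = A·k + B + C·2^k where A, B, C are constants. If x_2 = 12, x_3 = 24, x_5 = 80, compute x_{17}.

At k = 2, 3, 5: 2A + B + 4C = 12; 3A + B + 8C = 24; 5A + B + 32C = 80.
Subtracting the first from the second: A + 4C = 12.
Subtracting the second from the third: 2A + 24C = 56.
Solving: C = 2, A = 4, then B = -4.
Hence x_{17} = 4·17 + (-4) + 2·131072 = 262208.

262208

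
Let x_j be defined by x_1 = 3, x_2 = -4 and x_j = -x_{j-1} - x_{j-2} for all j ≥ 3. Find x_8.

-4

Compute successive terms:
x_3 = 1  x_4 = 3  x_5 = -4  x_6 = 1  x_7 = 3  x_8 = -4.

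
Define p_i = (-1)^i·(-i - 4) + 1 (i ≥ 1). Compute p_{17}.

22

(-1)^17 = -1; -i - 4 at i=17 is -21; so p_{17} = 22.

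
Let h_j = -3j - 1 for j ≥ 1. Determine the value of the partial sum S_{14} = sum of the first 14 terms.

Over j = 1..14: Σj = 105.
Total = (-3)·105 + (-1)·14 = -329.

-329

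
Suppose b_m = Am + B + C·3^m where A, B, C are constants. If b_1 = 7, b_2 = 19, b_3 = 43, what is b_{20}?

3486784519

Write the equations: A + B + 3C = 7; 2A + B + 9C = 19; 3A + B + 27C = 43.
Subtracting the first from the second: A + 6C = 12.
Subtracting the second from the third: A + 18C = 24.
Solving: C = 1, A = 6, then B = -2.
Hence b_{20} = 6·20 + (-2) + 1·3486784401 = 3486784519.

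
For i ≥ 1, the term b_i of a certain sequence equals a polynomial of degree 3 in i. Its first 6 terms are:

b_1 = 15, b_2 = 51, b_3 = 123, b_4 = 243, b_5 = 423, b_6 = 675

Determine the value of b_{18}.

1st diffs: 36, 72, 120, 180, 252.
2nd diffs: 36, 48, 60, 72.
3rd diffs: 12, 12, 12 (constant).
Newton forward-difference form: b_i = 15 + 36·C(i-1,1) + 36·C(i-1,2) + 12·C(i-1,3).
At i = 18: i-1 = 17, so b_{18} = 15 + 612 + 4896 + 8160 = 13683.

13683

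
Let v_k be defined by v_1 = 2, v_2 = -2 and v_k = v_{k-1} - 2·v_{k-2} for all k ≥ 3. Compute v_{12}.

Iterate the recurrence:
v_3 = -6  v_4 = -2  v_5 = 10  v_6 = 14  v_7 = -6  v_8 = -34  v_9 = -22  v_{10} = 46  v_{11} = 90  v_{12} = -2.

-2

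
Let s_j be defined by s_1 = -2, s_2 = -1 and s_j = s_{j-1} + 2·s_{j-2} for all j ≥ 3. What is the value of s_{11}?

-1025

Applying the relation repeatedly:
s_3 = -5, s_4 = -7, s_5 = -17, s_6 = -31, s_7 = -65, s_8 = -127, s_9 = -257, s_{10} = -511, s_{11} = -1025.
(Characteristic roots are 2 and -1.)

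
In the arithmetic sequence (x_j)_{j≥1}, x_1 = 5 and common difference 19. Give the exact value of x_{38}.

708

x_j = 5 + (j - 1)·19.
x_{38} = 5 + 37·19 = 708.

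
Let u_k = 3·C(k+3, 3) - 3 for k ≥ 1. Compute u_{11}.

C(14, 3) = 364, so u_{11} = 1089.

1089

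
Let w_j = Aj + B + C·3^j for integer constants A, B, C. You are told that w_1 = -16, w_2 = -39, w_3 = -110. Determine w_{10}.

-236191

Plug in j = 1, 2, 3: A + B + 3C = -16; 2A + B + 9C = -39; 3A + B + 27C = -110.
Subtracting the first from the second: A + 6C = -23.
Subtracting the second from the third: A + 18C = -71.
Solving: C = -4, A = 1, then B = -5.
So w_j = 1·j + (-5) + (-4)·3^j; at j=10 this is -236191.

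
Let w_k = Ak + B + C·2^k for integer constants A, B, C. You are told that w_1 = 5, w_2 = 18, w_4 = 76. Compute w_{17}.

524365

At k = 1, 2, 4: A + B + 2C = 5; 2A + B + 4C = 18; 4A + B + 16C = 76.
Subtracting the first from the second: A + 2C = 13.
Subtracting the second from the third: 2A + 12C = 58.
Solving: C = 4, A = 5, then B = -8.
So w_k = 5·k + (-8) + 4·2^k; at k=17 this is 524365.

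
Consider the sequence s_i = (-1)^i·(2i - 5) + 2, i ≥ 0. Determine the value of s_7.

-7

(-1)^7 = -1; 2i - 5 at i=7 is 9; so s_7 = -7.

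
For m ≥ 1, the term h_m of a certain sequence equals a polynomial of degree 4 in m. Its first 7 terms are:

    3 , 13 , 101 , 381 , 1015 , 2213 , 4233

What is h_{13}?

1st diffs: 10, 88, 280, 634, 1198, 2020.
2nd diffs: 78, 192, 354, 564, 822.
3rd diffs: 114, 162, 210, 258.
4th diffs: 48, 48, 48 (constant).
Newton forward-difference form: h_m = 3 + 10·C(m-1,1) + 78·C(m-1,2) + 114·C(m-1,3) + 48·C(m-1,4).
At m = 13: m-1 = 12, so h_{13} = 3 + 120 + 5148 + 25080 + 23760 = 54111.

54111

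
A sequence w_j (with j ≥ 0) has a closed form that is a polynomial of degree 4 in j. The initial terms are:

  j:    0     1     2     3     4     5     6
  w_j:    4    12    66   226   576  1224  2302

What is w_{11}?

20442

1st diffs: 8, 54, 160, 350, 648, 1078.
2nd diffs: 46, 106, 190, 298, 430.
3rd diffs: 60, 84, 108, 132.
4th diffs: 24, 24, 24 (constant).
Newton forward-difference form: w_j = 4 + 8·C(j,1) + 46·C(j,2) + 60·C(j,3) + 24·C(j,4).
At j = 11: j = 11, so w_{11} = 4 + 88 + 2530 + 9900 + 7920 = 20442.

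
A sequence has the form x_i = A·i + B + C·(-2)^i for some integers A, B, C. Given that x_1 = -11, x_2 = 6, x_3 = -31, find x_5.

The three given values yield: A + B - 2C = -11; 2A + B + 4C = 6; 3A + B - 8C = -31.
Subtracting the first from the second: A + 6C = 17.
Subtracting the second from the third: A - 12C = -37.
Solving: C = 3, A = -1, then B = -4.
So x_i = -1·i + (-4) + 3·(-2)^i; at i=5 this is -105.

-105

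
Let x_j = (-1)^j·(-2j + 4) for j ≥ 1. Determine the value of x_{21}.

38

(-1)^21 = -1; -2j + 4 at j=21 is -38; so x_{21} = 38.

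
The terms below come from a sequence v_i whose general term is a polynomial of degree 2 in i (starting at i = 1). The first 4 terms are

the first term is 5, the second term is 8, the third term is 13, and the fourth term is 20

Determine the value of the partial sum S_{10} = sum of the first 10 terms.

1st diffs: 3, 5, 7.
2nd diffs: 2, 2 (constant).
Newton forward-difference form: v_i = 5 + 3·C(i-1,1) + 2·C(i-1,2).
Continuing: …, 29, 40, 53, 68, …, v_{10} = 104.
Summing i = 1..10 (10 terms) gives 425.

425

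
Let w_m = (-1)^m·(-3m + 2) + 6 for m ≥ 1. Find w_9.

(-1)^9 = -1; -3m + 2 at m=9 is -25; so w_9 = 31.

31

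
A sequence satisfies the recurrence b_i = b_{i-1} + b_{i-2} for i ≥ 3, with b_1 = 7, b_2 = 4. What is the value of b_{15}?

Applying the relation repeatedly:
b_3 = 11;  b_4 = 15;  b_5 = 26;  …;  b_{12} = 741;  b_{13} = 1199;  b_{14} = 1940;  b_{15} = 3139.

3139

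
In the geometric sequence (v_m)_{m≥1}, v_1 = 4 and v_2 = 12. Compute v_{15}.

19131876

Common ratio r = 3.
v_m = 4·3^(m-1).
v_{15} = 4·3^14 = 19131876.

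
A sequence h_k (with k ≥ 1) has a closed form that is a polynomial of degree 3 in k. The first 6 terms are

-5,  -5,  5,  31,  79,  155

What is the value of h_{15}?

1st diffs: 0, 10, 26, 48, 76.
2nd diffs: 10, 16, 22, 28.
3rd diffs: 6, 6, 6 (constant).
Newton forward-difference form: h_k = -5 + 10·C(k-1,2) + 6·C(k-1,3).
At k = 15: k-1 = 14, so h_{15} = -5 + 910 + 2184 = 3089.

3089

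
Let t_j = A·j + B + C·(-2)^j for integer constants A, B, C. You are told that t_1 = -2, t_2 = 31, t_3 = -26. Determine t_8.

1309

Write the equations: A + B - 2C = -2; 2A + B + 4C = 31; 3A + B - 8C = -26.
Subtracting the first from the second: A + 6C = 33.
Subtracting the second from the third: A - 12C = -57.
Solving: C = 5, A = 3, then B = 5.
Therefore t_8 = 24 + 5 + 5·256 = 1309.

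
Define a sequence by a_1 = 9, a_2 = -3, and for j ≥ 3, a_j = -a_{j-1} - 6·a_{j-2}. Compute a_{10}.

-28011

a_3 = -51  a_4 = 69  a_5 = 237  a_6 = -651  a_7 = -771  a_8 = 4677  a_9 = -51  a_{10} = -28011.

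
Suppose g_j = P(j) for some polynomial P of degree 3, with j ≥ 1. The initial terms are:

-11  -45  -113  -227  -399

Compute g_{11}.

1st diffs: -34, -68, -114, -172.
2nd diffs: -34, -46, -58.
3rd diffs: -12, -12 (constant).
Newton forward-difference form: g_j = -11 + (-34)·C(j-1,1) + (-34)·C(j-1,2) + (-12)·C(j-1,3).
At j = 11: j-1 = 10, so g_{11} = -11 - 340 - 1530 - 1440 = -3321.

-3321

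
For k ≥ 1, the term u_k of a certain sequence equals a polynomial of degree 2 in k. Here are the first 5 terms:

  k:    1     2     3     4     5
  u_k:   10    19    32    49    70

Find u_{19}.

784

1st diffs: 9, 13, 17, 21.
2nd diffs: 4, 4, 4 (constant).
Newton forward-difference form: u_k = 10 + 9·C(k-1,1) + 4·C(k-1,2).
At k = 19: k-1 = 18, so u_{19} = 10 + 162 + 612 = 784.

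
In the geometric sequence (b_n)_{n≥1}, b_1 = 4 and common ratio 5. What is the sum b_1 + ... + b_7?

78124

b_n = 4·5^(n-1).
S = 4·(5^7 - 1)/(5 - 1) = 4·(78125 - 1)/(4) = 78124.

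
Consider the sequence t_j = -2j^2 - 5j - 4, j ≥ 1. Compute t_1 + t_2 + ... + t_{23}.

-10120

Over j = 1..23: Σj = 276, Σj² = 4324.
Total = (-2)·4324 + (-5)·276 + (-4)·23 = -10120.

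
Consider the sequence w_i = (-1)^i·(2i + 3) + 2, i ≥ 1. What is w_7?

(-1)^7 = -1; 2i + 3 at i=7 is 17; so w_7 = -15.

-15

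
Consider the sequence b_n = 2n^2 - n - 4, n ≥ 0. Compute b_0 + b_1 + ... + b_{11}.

898

Over n = 0..11: Σn = 66, Σn² = 506.
Total = (2)·506 + (-1)·66 + (-4)·12 = 898.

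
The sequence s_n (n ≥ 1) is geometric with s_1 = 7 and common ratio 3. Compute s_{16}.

100442349

s_n = 7·3^(n-1).
s_{16} = 7·3^15 = 100442349.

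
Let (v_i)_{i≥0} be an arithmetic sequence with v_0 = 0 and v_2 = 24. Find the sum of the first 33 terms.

Common difference d = (24 - 0) / (2 - 0) = 12.
v_i = 0 + (i - 0)·12.
v_{32} = 384; S = 33·(0 + 384)/2 = 6336.

6336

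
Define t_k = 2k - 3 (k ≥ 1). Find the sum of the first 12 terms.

120

Over k = 1..12: Σk = 78.
Total = (2)·78 + (-3)·12 = 120.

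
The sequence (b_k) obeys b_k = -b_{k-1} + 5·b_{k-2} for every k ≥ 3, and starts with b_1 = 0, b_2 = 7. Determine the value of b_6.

287

Step forward from the initial values:
b_3 = -7;  b_4 = 42;  b_5 = -77;  b_6 = 287.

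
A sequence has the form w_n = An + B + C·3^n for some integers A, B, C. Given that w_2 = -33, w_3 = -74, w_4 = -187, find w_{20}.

Plug in n = 2, 3, 4: 2A + B + 9C = -33; 3A + B + 27C = -74; 4A + B + 81C = -187.
Subtracting the first from the second: A + 18C = -41.
Subtracting the second from the third: A + 54C = -113.
Solving: C = -2, A = -5, then B = -5.
Therefore w_{20} = -100 + (-5) + (-2)·3486784401 = -6973568907.

-6973568907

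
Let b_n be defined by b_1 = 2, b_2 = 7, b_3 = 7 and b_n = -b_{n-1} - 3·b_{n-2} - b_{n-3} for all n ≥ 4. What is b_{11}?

-989

Iterate the recurrence:
b_4 = -30, b_5 = 2, b_6 = 81, b_7 = -57, b_8 = -188, b_9 = 278, b_{10} = 343, b_{11} = -989.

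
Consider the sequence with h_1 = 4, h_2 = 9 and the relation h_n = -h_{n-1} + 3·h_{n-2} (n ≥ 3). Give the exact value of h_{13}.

h_3 = 3, h_4 = 24, h_5 = -15, …, h_{10} = 1968, h_{11} = -4335, h_{12} = 10239, h_{13} = -23244.

-23244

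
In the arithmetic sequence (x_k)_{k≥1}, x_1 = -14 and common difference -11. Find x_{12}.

-135

x_k = -14 + (k - 1)·(-11).
x_{12} = -14 + 11·(-11) = -135.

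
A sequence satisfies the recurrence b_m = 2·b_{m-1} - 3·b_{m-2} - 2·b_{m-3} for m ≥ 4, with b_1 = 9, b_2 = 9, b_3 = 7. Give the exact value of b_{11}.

Applying the relation repeatedly:
b_4 = -31  b_5 = -101  b_6 = -123  b_7 = 119  b_8 = 809  b_9 = 1507  b_{10} = 349  b_{11} = -5441.

-5441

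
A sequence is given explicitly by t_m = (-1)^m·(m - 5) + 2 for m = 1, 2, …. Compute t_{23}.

(-1)^23 = -1; m - 5 at m=23 is 18; so t_{23} = -16.

-16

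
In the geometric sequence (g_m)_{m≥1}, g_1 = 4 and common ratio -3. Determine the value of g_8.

g_m = 4·(-3)^(m-1).
g_8 = 4·(-3)^7 = -8748.

-8748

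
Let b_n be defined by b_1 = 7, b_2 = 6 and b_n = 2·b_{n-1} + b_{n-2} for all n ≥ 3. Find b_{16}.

Iterate the recurrence:
b_3 = 19;  b_4 = 44;  b_5 = 107;  …;  b_{13} = 123347;  b_{14} = 297786;  b_{15} = 718919;  b_{16} = 1735624.

1735624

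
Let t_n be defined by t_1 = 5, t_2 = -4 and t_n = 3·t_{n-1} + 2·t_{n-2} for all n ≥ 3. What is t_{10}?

Compute successive terms:
t_3 = -2;  t_4 = -14;  t_5 = -46;  t_6 = -166;  t_7 = -590;  t_8 = -2102;  t_9 = -7486;  t_{10} = -26662.

-26662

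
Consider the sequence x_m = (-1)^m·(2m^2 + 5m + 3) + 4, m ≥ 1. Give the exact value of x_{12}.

355

(-1)^12 = 1; 2m^2 + 5m + 3 at m=12 is 351; so x_{12} = 355.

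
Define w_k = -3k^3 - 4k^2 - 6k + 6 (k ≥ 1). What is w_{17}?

-15991

w_{17} = -3·17^3 - 4·17^2 - 6·17 + 6 = -15991.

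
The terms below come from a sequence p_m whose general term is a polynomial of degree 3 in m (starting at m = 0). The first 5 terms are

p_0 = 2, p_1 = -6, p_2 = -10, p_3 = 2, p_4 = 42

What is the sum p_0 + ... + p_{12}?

9126

1st diffs: -8, -4, 12, 40.
2nd diffs: 4, 16, 28.
3rd diffs: 12, 12 (constant).
So p_m = 2m^3 - 4m^2 - 6m + 2.
Continuing: …, 122, 254, 450, 722, …, p_{12} = 2810.
Summing m = 0..12 (13 terms) gives 9126.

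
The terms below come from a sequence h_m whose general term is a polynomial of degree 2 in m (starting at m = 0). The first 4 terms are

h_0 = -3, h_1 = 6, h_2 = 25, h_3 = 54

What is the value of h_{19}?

1st diffs: 9, 19, 29.
2nd diffs: 10, 10 (constant).
So h_m = 5m^2 + 4m - 3.
Evaluating at m = 19 gives h_{19} = 1878.

1878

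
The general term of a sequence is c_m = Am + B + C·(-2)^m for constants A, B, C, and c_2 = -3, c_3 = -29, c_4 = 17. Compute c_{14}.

At m = 2, 3, 4: 2A + B + 4C = -3; 3A + B - 8C = -29; 4A + B + 16C = 17.
Subtracting the first from the second: A - 12C = -26.
Subtracting the second from the third: A + 24C = 46.
Solving: C = 2, A = -2, then B = -7.
So c_m = -2·m + (-7) + 2·(-2)^m; at m=14 this is 32733.

32733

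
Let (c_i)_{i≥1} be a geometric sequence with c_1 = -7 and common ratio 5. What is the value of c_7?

c_i = (-7)·5^(i-1).
c_7 = (-7)·5^6 = -109375.

-109375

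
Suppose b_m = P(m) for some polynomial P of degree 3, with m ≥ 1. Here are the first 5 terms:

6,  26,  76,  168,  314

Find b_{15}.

7384

1st diffs: 20, 50, 92, 146.
2nd diffs: 30, 42, 54.
3rd diffs: 12, 12 (constant).
Newton forward-difference form: b_m = 6 + 20·C(m-1,1) + 30·C(m-1,2) + 12·C(m-1,3).
At m = 15: m-1 = 14, so b_{15} = 6 + 280 + 2730 + 4368 = 7384.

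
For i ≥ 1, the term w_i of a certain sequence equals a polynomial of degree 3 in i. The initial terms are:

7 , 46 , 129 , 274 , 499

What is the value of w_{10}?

3454

1st diffs: 39, 83, 145, 225.
2nd diffs: 44, 62, 80.
3rd diffs: 18, 18 (constant).
Newton forward-difference form: w_i = 7 + 39·C(i-1,1) + 44·C(i-1,2) + 18·C(i-1,3).
At i = 10: i-1 = 9, so w_{10} = 7 + 351 + 1584 + 1512 = 3454.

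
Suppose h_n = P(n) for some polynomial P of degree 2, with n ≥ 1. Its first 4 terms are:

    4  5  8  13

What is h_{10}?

85

1st diffs: 1, 3, 5.
2nd diffs: 2, 2 (constant).
So h_n = n^2 - 2n + 5.
Evaluating at n = 10 gives h_{10} = 85.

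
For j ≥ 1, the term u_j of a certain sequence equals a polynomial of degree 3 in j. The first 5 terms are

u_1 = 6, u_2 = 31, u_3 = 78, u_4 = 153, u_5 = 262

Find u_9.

1st diffs: 25, 47, 75, 109.
2nd diffs: 22, 28, 34.
3rd diffs: 6, 6 (constant).
So u_j = j^3 + 5j^2 + 3j - 3.
Evaluating at j = 9 gives u_9 = 1158.

1158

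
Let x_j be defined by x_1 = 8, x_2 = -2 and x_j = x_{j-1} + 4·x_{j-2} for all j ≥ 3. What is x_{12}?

Iterate the recurrence:
x_3 = 30, x_4 = 22, x_5 = 142, x_6 = 230, x_7 = 798, x_8 = 1718, x_9 = 4910, x_{10} = 11782, x_{11} = 31422, x_{12} = 78550.

78550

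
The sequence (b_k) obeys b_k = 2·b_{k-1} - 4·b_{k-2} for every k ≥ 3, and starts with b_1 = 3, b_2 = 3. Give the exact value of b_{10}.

-1536

b_3 = -6; b_4 = -24; b_5 = -24; b_6 = 48; b_7 = 192; b_8 = 192; b_9 = -384; b_{10} = -1536.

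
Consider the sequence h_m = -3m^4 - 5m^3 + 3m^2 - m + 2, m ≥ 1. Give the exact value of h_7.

h_7 = -3·7^4 - 5·7^3 + 3·7^2 - 1·7 + 2 = -8776.

-8776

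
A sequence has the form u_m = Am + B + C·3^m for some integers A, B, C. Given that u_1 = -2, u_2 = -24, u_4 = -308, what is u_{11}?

The three given values yield: A + B + 3C = -2; 2A + B + 9C = -24; 4A + B + 81C = -308.
Subtracting the first from the second: A + 6C = -22.
Subtracting the second from the third: 2A + 72C = -284.
Solving: C = -4, A = 2, then B = 8.
Hence u_{11} = 2·11 + 8 + (-4)·177147 = -708558.

-708558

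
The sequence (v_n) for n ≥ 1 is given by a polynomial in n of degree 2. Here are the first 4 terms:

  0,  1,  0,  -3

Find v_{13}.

-120

1st diffs: 1, -1, -3.
2nd diffs: -2, -2 (constant).
Newton forward-difference form: v_n = 1·C(n-1,1) + (-2)·C(n-1,2).
At n = 13: n-1 = 12, so v_{13} = 12 - 132 = -120.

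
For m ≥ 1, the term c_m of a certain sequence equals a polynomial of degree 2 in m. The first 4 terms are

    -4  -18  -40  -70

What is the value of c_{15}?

1st diffs: -14, -22, -30.
2nd diffs: -8, -8 (constant).
Newton forward-difference form: c_m = -4 + (-14)·C(m-1,1) + (-8)·C(m-1,2).
At m = 15: m-1 = 14, so c_{15} = -4 - 196 - 728 = -928.

-928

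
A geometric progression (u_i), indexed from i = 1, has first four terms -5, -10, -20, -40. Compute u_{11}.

-5120

Common ratio r = 2.
u_i = (-5)·2^(i-1).
u_{11} = (-5)·2^10 = -5120.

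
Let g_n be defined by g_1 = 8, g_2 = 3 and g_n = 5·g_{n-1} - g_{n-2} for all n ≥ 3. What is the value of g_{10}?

386288

Step forward from the initial values:
g_3 = 7, g_4 = 32, g_5 = 153, g_6 = 733, g_7 = 3512, g_8 = 16827, g_9 = 80623, g_{10} = 386288.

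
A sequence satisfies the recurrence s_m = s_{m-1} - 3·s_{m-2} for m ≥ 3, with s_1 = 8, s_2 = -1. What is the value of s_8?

s_3 = -25;  s_4 = -22;  s_5 = 53;  s_6 = 119;  s_7 = -40;  s_8 = -397.

-397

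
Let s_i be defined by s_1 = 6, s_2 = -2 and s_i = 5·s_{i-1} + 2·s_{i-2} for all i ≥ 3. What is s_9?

Applying the relation repeatedly:
s_3 = 2  s_4 = 6  s_5 = 34  s_6 = 182  s_7 = 978  s_8 = 5254  s_9 = 28226.

28226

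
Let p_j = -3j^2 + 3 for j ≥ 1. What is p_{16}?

p_{16} = -3·16^2 + 3 = -765.

-765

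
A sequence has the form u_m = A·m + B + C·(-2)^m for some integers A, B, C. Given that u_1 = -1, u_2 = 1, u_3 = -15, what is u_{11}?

At m = 1, 2, 3: A + B - 2C = -1; 2A + B + 4C = 1; 3A + B - 8C = -15.
Subtracting the first from the second: A + 6C = 2.
Subtracting the second from the third: A - 12C = -16.
Solving: C = 1, A = -4, then B = 5.
Therefore u_{11} = -44 + 5 + 1·(-2048) = -2087.

-2087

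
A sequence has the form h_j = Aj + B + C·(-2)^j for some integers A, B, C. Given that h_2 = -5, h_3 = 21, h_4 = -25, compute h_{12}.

-8169

Write the equations: 2A + B + 4C = -5; 3A + B - 8C = 21; 4A + B + 16C = -25.
Subtracting the first from the second: A - 12C = 26.
Subtracting the second from the third: A + 24C = -46.
Solving: C = -2, A = 2, then B = -1.
So h_j = 2·j + (-1) + (-2)·(-2)^j; at j=12 this is -8169.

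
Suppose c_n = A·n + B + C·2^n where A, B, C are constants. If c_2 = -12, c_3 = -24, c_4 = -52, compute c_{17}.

Write the equations: 2A + B + 4C = -12; 3A + B + 8C = -24; 4A + B + 16C = -52.
Subtracting the first from the second: A + 4C = -12.
Subtracting the second from the third: A + 8C = -28.
Solving: C = -4, A = 4, then B = -4.
Hence c_{17} = 4·17 + (-4) + (-4)·131072 = -524224.

-524224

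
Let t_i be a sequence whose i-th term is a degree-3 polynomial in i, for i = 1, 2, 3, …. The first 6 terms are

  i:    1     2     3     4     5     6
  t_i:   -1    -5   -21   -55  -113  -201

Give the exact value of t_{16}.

-4051

1st diffs: -4, -16, -34, -58, -88.
2nd diffs: -12, -18, -24, -30.
3rd diffs: -6, -6, -6 (constant).
Newton forward-difference form: t_i = -1 + (-4)·C(i-1,1) + (-12)·C(i-1,2) + (-6)·C(i-1,3).
At i = 16: i-1 = 15, so t_{16} = -1 - 60 - 1260 - 2730 = -4051.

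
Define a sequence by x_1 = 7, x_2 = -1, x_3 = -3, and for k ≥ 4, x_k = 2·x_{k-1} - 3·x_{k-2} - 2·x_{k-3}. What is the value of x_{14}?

20059

Step forward from the initial values:
x_4 = -17;  x_5 = -23;  x_6 = 11;  …;  x_{11} = -2475;  x_{12} = -2865;  x_{13} = 3257;  x_{14} = 20059.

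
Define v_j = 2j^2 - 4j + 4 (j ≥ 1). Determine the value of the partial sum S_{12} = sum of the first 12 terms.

Over j = 1..12: Σj = 78, Σj² = 650.
Total = (2)·650 + (-4)·78 + (4)·12 = 1036.

1036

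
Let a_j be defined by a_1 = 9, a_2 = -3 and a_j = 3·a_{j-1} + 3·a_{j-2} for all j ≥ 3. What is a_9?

38394

a_3 = 18  a_4 = 45  a_5 = 189  a_6 = 702  a_7 = 2673  a_8 = 10125  a_9 = 38394.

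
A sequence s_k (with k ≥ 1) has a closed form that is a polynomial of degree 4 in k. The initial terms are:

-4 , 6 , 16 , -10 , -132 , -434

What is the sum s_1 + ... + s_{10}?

1st diffs: 10, 10, -26, -122, -302.
2nd diffs: 0, -36, -96, -180.
3rd diffs: -36, -60, -84.
4th diffs: -24, -24 (constant).
Newton forward-difference form: s_k = -4 + 10·C(k-1,1) + (-36)·C(k-1,3) + (-24)·C(k-1,4).
Continuing: -1024, -2034, -3620, -5962.
Summing k = 1..10 (10 terms) gives -13198.

-13198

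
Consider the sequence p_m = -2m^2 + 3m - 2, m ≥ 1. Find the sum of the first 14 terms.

-1743

Over m = 1..14: Σm = 105, Σm² = 1015.
Total = (-2)·1015 + (3)·105 + (-2)·14 = -1743.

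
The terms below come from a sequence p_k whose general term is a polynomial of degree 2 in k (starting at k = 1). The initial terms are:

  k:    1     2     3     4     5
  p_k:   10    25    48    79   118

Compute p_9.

1st diffs: 15, 23, 31, 39.
2nd diffs: 8, 8, 8 (constant).
Newton forward-difference form: p_k = 10 + 15·C(k-1,1) + 8·C(k-1,2).
At k = 9: k-1 = 8, so p_9 = 10 + 120 + 224 = 354.

354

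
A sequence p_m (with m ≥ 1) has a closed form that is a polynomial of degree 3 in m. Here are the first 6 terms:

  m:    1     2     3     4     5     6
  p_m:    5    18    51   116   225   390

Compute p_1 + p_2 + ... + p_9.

1st diffs: 13, 33, 65, 109, 165.
2nd diffs: 20, 32, 44, 56.
3rd diffs: 12, 12, 12 (constant).
Newton forward-difference form: p_m = 5 + 13·C(m-1,1) + 20·C(m-1,2) + 12·C(m-1,3).
Continuing: 623, 936, 1341.
Summing m = 1..9 (9 terms) gives 3705.

3705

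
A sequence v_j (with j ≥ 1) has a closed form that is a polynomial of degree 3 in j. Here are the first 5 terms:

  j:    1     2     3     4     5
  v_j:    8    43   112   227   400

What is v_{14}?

1st diffs: 35, 69, 115, 173.
2nd diffs: 34, 46, 58.
3rd diffs: 12, 12 (constant).
Newton forward-difference form: v_j = 8 + 35·C(j-1,1) + 34·C(j-1,2) + 12·C(j-1,3).
At j = 14: j-1 = 13, so v_{14} = 8 + 455 + 2652 + 3432 = 6547.

6547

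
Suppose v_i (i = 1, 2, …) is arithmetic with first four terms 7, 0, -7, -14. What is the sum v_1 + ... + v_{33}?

Common difference d = -7.
v_i = 7 + (i - 1)·(-7).
v_{33} = -217; S = 33·(7 + (-217))/2 = -3465.

-3465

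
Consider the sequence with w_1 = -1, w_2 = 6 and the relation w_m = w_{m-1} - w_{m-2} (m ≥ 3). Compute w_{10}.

Iterate the recurrence:
w_3 = 7  w_4 = 1  w_5 = -6  w_6 = -7  w_7 = -1  w_8 = 6  w_9 = 7  w_{10} = 1.

1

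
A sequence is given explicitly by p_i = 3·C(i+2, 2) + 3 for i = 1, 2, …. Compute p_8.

C(10, 2) = 45, so p_8 = 138.

138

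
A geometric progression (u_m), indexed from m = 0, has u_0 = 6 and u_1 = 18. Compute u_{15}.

Common ratio r = 3.
u_m = 6·3^(m-0).
u_{15} = 6·3^15 = 86093442.

86093442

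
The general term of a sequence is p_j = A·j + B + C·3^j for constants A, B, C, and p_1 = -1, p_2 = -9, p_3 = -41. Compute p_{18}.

-774840905

Write the equations: A + B + 3C = -1; 2A + B + 9C = -9; 3A + B + 27C = -41.
Subtracting the first from the second: A + 6C = -8.
Subtracting the second from the third: A + 18C = -32.
Solving: C = -2, A = 4, then B = 1.
Hence p_{18} = 4·18 + 1 + (-2)·387420489 = -774840905.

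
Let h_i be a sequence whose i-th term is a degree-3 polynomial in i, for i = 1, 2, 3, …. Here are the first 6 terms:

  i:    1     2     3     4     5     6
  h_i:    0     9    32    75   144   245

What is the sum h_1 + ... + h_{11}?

1st diffs: 9, 23, 43, 69, 101.
2nd diffs: 14, 20, 26, 32.
3rd diffs: 6, 6, 6 (constant).
Newton forward-difference form: h_i = 9·C(i-1,1) + 14·C(i-1,2) + 6·C(i-1,3).
Continuing: …, 384, 567, 800, 1089, …, h_{11} = 1440.
Summing i = 1..11 (11 terms) gives 4785.

4785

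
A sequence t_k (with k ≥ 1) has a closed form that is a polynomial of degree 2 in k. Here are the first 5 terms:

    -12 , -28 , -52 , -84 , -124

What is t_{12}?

1st diffs: -16, -24, -32, -40.
2nd diffs: -8, -8, -8 (constant).
Newton forward-difference form: t_k = -12 + (-16)·C(k-1,1) + (-8)·C(k-1,2).
At k = 12: k-1 = 11, so t_{12} = -12 - 176 - 440 = -628.

-628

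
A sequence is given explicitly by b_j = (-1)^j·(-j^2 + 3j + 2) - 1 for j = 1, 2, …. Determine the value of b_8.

-39

(-1)^8 = 1; -j^2 + 3j + 2 at j=8 is -38; so b_8 = -39.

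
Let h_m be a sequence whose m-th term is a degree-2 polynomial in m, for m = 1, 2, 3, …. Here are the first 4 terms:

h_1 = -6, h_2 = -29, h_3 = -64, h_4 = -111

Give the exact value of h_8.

-419

1st diffs: -23, -35, -47.
2nd diffs: -12, -12 (constant).
Newton forward-difference form: h_m = -6 + (-23)·C(m-1,1) + (-12)·C(m-1,2).
At m = 8: m-1 = 7, so h_8 = -6 - 161 - 252 = -419.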